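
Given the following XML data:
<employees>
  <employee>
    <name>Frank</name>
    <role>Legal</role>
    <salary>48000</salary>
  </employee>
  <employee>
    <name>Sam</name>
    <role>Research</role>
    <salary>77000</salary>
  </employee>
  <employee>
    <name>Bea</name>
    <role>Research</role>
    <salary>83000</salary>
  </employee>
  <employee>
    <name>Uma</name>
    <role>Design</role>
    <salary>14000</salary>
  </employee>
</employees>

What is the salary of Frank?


Searching for <employee> with <name>Frank</name>
Found at position 1
<salary>48000</salary>

ANSWER: 48000


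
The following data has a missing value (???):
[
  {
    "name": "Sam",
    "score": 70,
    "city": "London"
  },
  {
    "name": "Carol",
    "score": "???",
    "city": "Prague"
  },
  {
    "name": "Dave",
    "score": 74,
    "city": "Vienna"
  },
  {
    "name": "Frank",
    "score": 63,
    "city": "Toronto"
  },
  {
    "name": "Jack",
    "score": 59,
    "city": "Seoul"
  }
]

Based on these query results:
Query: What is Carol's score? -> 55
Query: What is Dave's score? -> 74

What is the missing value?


The missing value is Carol's score
From query: Carol's score = 55

ANSWER: 55


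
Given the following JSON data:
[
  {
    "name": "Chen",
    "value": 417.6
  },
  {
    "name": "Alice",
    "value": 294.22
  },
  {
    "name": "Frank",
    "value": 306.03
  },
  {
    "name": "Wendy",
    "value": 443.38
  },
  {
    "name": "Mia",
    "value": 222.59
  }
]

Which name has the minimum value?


Comparing values:
  Chen: 417.6
  Alice: 294.22
  Frank: 306.03
  Wendy: 443.38
  Mia: 222.59
Minimum: Mia (222.59)

ANSWER: Mia


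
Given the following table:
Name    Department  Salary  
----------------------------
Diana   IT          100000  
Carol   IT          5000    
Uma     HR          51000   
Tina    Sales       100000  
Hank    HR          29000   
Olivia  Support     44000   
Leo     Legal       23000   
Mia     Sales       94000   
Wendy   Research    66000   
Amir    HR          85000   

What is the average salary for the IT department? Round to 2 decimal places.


IT department members:
  Diana: 100000
  Carol: 5000
Sum = 105000
Count = 2
Average = 105000 / 2 = 52500.00

ANSWER: 52500.00


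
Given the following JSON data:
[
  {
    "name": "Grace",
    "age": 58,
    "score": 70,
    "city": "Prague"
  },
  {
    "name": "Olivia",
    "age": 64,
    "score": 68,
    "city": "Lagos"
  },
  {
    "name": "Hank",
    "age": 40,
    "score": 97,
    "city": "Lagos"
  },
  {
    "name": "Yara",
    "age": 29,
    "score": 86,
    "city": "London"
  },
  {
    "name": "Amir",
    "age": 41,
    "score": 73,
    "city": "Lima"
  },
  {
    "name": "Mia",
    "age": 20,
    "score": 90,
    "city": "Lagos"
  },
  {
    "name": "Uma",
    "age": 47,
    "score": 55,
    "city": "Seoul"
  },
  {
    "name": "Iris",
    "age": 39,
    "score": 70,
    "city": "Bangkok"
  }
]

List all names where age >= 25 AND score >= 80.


Checking both conditions:
  Grace (age=58, score=70) -> no
  Olivia (age=64, score=68) -> no
  Hank (age=40, score=97) -> YES
  Yara (age=29, score=86) -> YES
  Amir (age=41, score=73) -> no
  Mia (age=20, score=90) -> no
  Uma (age=47, score=55) -> no
  Iris (age=39, score=70) -> no


ANSWER: Hank, Yara


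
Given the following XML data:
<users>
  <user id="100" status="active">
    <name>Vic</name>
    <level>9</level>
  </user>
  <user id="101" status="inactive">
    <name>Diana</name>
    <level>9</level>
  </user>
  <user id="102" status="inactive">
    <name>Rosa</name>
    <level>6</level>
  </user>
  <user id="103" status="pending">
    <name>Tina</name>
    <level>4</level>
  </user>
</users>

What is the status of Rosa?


Finding user with name = Rosa
user id="102" status="inactive"

ANSWER: inactive


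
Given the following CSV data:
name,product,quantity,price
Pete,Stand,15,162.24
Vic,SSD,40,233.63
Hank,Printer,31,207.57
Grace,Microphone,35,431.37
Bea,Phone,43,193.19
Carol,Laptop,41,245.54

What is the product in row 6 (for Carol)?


Row 6: Carol
Column 'product' = Laptop

ANSWER: Laptop


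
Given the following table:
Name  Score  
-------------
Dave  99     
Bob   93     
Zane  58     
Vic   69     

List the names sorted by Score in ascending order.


Sorting by Score (ascending):
  Zane: 58
  Vic: 69
  Bob: 93
  Dave: 99


ANSWER: Zane, Vic, Bob, Dave


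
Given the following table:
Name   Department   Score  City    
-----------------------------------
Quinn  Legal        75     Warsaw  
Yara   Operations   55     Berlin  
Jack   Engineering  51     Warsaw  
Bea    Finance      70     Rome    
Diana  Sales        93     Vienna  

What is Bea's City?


Row 4: Bea
City = Rome

ANSWER: Rome


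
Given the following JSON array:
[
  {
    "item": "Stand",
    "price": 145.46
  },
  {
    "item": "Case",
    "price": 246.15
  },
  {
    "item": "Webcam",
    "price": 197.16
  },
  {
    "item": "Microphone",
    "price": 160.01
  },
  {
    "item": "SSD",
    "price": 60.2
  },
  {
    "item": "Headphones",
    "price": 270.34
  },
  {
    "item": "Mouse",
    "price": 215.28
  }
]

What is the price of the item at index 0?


Array index 0 -> Stand
price = 145.46

ANSWER: 145.46


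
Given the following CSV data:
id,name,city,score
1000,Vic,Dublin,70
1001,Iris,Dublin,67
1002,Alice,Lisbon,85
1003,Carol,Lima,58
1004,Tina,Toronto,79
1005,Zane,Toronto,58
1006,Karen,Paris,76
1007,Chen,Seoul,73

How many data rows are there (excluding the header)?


Counting rows (excluding header):
Header: id,name,city,score
Data rows: 8

ANSWER: 8


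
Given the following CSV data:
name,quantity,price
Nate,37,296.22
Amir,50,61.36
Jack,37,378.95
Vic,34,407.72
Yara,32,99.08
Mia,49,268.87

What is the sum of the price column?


Values in 'price' column:
  Row 1: 296.22
  Row 2: 61.36
  Row 3: 378.95
  Row 4: 407.72
  Row 5: 99.08
  Row 6: 268.87
Sum = 296.22 + 61.36 + 378.95 + 407.72 + 99.08 + 268.87 = 1512.2

ANSWER: 1512.2


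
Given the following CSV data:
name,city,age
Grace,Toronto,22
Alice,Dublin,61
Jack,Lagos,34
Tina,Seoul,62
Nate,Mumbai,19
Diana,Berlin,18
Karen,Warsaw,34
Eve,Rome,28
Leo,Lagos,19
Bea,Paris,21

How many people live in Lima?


Scanning city column for 'Lima':
Total matches: 0

ANSWER: 0


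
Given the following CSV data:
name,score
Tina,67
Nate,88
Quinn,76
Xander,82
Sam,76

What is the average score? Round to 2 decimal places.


Scores: 67, 88, 76, 82, 76
Sum = 389
Count = 5
Average = 389 / 5 = 77.80

ANSWER: 77.80


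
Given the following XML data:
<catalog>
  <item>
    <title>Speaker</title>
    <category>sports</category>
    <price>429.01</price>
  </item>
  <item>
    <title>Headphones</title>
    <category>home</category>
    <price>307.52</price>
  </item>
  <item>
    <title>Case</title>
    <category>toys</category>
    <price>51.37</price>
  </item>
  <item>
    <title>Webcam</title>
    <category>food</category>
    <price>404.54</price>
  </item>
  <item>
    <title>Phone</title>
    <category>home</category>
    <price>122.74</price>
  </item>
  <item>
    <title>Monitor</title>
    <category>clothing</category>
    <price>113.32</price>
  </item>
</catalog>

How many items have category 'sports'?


Scanning <item> elements for <category>sports</category>:
  Item 1: Speaker -> MATCH
Count: 1

ANSWER: 1


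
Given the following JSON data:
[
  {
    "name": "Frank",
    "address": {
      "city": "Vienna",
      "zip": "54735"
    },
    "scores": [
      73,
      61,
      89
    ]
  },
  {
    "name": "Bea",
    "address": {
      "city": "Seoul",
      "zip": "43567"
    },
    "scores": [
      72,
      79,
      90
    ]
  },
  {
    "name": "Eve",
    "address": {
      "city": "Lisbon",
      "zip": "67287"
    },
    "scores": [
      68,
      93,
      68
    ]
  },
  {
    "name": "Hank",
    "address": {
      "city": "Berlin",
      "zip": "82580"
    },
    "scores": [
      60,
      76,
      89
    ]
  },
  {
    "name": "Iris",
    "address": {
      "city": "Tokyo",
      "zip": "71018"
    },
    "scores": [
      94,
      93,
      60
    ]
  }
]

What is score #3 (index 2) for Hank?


Path: records[3].scores[2]
Value: 89

ANSWER: 89


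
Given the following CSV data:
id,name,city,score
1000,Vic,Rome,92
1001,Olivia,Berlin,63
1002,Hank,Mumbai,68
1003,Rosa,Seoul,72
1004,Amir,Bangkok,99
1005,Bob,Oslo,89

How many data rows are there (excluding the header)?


Counting rows (excluding header):
Header: id,name,city,score
Data rows: 6

ANSWER: 6


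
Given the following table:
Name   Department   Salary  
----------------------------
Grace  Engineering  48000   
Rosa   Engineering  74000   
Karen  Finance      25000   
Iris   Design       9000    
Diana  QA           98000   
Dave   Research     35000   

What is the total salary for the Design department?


Design department members:
  Iris: 9000
Total = 9000 = 9000

ANSWER: 9000


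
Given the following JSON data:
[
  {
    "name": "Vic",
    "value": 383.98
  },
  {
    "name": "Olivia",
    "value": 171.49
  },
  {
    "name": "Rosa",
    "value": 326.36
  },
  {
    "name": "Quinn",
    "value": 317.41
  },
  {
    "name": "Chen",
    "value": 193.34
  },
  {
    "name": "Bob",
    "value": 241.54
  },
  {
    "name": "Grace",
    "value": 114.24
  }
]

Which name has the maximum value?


Comparing values:
  Vic: 383.98
  Olivia: 171.49
  Rosa: 326.36
  Quinn: 317.41
  Chen: 193.34
  Bob: 241.54
  Grace: 114.24
Maximum: Vic (383.98)

ANSWER: Vic


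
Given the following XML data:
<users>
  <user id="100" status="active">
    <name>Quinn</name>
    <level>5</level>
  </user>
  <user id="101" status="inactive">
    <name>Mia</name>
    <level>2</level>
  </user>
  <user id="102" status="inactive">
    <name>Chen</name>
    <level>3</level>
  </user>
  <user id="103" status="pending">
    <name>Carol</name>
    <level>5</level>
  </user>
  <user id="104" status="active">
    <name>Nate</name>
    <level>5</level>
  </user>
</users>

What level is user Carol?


Finding user: Carol
<level>5</level>

ANSWER: 5


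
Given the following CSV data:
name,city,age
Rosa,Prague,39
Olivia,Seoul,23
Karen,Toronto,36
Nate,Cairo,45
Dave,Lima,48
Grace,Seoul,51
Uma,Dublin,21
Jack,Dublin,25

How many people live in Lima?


Scanning city column for 'Lima':
  Row 5: Dave -> MATCH
Total matches: 1

ANSWER: 1


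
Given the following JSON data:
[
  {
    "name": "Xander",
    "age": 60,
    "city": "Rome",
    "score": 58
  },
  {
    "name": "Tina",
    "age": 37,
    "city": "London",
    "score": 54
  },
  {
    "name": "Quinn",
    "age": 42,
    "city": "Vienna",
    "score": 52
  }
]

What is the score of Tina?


Looking up record where name = Tina
Record index: 1
Field 'score' = 54

ANSWER: 54


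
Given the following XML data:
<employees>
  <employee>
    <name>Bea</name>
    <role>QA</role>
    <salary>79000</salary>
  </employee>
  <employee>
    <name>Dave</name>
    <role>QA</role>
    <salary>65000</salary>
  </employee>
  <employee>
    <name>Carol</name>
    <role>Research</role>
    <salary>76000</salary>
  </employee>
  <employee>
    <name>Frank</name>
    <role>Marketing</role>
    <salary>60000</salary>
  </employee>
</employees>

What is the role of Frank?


Searching for <employee> with <name>Frank</name>
Found at position 4
<role>Marketing</role>

ANSWER: Marketing


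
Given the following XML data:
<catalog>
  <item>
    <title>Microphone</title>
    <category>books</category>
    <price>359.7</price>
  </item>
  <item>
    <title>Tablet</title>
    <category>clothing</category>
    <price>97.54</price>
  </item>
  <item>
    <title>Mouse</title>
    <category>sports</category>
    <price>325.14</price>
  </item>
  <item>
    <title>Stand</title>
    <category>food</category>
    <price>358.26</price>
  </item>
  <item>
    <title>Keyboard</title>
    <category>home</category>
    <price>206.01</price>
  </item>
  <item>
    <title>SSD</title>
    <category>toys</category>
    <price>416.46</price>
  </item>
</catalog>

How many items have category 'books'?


Scanning <item> elements for <category>books</category>:
  Item 1: Microphone -> MATCH
Count: 1

ANSWER: 1


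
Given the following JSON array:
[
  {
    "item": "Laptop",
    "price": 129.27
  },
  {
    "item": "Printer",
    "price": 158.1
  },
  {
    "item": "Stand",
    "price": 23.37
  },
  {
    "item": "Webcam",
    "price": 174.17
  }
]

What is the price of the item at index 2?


Array index 2 -> Stand
price = 23.37

ANSWER: 23.37


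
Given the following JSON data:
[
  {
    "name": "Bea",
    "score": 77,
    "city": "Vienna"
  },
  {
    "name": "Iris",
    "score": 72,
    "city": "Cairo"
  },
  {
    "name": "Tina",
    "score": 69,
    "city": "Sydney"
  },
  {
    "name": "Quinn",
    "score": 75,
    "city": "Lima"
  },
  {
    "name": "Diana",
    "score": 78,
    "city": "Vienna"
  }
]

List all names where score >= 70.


Filtering records where score >= 70:
  Bea (score=77) -> YES
  Iris (score=72) -> YES
  Tina (score=69) -> no
  Quinn (score=75) -> YES
  Diana (score=78) -> YES


ANSWER: Bea, Iris, Quinn, Diana


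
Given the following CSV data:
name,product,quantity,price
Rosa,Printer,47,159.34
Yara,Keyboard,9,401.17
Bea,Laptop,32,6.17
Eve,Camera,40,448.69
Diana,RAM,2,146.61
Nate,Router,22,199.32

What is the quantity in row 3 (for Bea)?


Row 3: Bea
Column 'quantity' = 32

ANSWER: 32


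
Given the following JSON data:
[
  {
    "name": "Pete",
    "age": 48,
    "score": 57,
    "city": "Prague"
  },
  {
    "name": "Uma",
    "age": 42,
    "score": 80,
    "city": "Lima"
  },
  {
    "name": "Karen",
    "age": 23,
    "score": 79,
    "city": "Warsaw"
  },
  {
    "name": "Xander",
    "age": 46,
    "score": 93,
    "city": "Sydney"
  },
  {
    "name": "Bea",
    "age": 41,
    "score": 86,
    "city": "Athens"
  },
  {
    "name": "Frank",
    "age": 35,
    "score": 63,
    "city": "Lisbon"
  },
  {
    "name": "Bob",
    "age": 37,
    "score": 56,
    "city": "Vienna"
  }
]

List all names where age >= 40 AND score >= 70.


Checking both conditions:
  Pete (age=48, score=57) -> no
  Uma (age=42, score=80) -> YES
  Karen (age=23, score=79) -> no
  Xander (age=46, score=93) -> YES
  Bea (age=41, score=86) -> YES
  Frank (age=35, score=63) -> no
  Bob (age=37, score=56) -> no


ANSWER: Uma, Xander, Bea


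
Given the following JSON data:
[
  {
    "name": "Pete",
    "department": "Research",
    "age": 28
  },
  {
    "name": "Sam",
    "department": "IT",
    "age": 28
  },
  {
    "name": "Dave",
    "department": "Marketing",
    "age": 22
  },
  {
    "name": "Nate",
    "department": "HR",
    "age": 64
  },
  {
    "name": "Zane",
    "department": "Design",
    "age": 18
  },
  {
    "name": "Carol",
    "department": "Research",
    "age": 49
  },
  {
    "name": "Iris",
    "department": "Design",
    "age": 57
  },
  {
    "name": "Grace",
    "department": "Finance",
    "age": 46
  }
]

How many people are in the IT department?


Scanning records for department = IT
  Record 1: Sam
Count: 1

ANSWER: 1


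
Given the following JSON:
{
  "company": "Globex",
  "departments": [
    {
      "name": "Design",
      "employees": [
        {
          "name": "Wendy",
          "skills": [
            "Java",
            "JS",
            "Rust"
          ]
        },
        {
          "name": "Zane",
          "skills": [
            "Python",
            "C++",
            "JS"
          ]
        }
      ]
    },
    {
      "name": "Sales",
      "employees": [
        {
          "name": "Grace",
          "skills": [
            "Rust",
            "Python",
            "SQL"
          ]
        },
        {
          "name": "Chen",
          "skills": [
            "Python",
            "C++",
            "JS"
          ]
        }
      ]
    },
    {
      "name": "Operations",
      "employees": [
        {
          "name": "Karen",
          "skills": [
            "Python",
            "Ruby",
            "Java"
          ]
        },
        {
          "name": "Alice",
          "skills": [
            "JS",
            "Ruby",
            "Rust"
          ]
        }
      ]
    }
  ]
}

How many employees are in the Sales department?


Path: departments[1].employees
Count: 2

ANSWER: 2


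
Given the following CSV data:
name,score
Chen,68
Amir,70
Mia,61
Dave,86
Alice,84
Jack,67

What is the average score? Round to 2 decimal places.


Scores: 68, 70, 61, 86, 84, 67
Sum = 436
Count = 6
Average = 436 / 6 = 72.67

ANSWER: 72.67


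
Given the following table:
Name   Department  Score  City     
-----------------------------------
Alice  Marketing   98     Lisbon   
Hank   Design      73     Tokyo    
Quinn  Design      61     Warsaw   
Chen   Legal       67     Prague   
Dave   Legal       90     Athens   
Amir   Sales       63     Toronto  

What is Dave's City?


Row 5: Dave
City = Athens

ANSWER: Athens


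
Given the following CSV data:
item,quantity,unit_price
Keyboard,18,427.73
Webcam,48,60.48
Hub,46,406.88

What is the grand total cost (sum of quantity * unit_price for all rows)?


Computing row totals:
  Keyboard: 18 * 427.73 = 7699.14
  Webcam: 48 * 60.48 = 2903.04
  Hub: 46 * 406.88 = 18716.48
Grand total = 7699.14 + 2903.04 + 18716.48 = 29318.66

ANSWER: 29318.66


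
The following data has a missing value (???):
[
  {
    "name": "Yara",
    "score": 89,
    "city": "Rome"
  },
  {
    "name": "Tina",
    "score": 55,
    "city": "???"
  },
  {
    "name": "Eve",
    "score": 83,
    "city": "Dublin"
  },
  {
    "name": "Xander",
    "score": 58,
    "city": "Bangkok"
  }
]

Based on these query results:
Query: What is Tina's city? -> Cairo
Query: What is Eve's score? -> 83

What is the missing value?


The missing value is Tina's city
From query: Tina's city = Cairo

ANSWER: Cairo


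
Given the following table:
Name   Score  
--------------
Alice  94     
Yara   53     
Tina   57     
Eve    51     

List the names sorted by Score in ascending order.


Sorting by Score (ascending):
  Eve: 51
  Yara: 53
  Tina: 57
  Alice: 94


ANSWER: Eve, Yara, Tina, Alice


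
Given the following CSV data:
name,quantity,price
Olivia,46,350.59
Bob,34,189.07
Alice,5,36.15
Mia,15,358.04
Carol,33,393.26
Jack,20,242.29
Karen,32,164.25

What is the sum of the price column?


Values in 'price' column:
  Row 1: 350.59
  Row 2: 189.07
  Row 3: 36.15
  Row 4: 358.04
  Row 5: 393.26
  Row 6: 242.29
  Row 7: 164.25
Sum = 350.59 + 189.07 + 36.15 + 358.04 + 393.26 + 242.29 + 164.25 = 1733.65

ANSWER: 1733.65


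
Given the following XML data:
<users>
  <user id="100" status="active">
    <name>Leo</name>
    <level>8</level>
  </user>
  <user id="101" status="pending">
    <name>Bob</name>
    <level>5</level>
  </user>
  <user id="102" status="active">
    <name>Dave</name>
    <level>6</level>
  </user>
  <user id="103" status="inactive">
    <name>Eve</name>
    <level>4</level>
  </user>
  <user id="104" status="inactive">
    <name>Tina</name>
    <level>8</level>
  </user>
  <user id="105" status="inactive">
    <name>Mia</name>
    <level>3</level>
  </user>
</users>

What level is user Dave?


Finding user: Dave
<level>6</level>

ANSWER: 6


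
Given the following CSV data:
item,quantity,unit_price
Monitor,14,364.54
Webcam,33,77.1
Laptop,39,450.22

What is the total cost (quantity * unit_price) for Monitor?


Row: Monitor
quantity = 14
unit_price = 364.54
total = 14 * 364.54 = 5103.56

ANSWER: 5103.56


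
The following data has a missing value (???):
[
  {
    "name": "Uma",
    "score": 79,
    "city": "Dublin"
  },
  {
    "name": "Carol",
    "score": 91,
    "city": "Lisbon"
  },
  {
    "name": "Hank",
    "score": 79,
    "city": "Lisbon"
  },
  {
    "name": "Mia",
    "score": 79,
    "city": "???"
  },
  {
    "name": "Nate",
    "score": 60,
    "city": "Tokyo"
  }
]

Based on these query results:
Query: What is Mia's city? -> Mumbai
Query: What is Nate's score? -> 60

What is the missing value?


The missing value is Mia's city
From query: Mia's city = Mumbai

ANSWER: Mumbai


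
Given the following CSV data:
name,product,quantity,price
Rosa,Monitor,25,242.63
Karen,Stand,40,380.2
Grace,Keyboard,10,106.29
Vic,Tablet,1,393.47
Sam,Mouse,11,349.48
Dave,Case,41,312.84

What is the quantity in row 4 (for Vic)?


Row 4: Vic
Column 'quantity' = 1

ANSWER: 1


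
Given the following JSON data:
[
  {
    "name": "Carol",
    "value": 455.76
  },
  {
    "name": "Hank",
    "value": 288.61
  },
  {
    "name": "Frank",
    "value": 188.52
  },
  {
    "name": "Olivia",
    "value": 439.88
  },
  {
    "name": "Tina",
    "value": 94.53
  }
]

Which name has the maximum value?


Comparing values:
  Carol: 455.76
  Hank: 288.61
  Frank: 188.52
  Olivia: 439.88
  Tina: 94.53
Maximum: Carol (455.76)

ANSWER: Carol


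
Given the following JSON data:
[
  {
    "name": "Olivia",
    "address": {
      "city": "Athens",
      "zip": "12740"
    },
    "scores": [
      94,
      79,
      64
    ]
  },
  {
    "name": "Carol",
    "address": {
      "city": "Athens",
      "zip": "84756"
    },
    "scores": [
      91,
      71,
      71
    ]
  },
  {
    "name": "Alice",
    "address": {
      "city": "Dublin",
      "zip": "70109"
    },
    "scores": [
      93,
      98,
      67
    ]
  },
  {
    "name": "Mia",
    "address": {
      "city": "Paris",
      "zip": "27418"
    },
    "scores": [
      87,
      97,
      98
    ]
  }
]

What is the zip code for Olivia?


Path: records[0].address.zip
Value: 12740

ANSWER: 12740


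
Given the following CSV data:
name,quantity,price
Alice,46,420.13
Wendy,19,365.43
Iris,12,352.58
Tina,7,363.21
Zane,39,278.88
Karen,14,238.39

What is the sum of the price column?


Values in 'price' column:
  Row 1: 420.13
  Row 2: 365.43
  Row 3: 352.58
  Row 4: 363.21
  Row 5: 278.88
  Row 6: 238.39
Sum = 420.13 + 365.43 + 352.58 + 363.21 + 278.88 + 238.39 = 2018.62

ANSWER: 2018.62


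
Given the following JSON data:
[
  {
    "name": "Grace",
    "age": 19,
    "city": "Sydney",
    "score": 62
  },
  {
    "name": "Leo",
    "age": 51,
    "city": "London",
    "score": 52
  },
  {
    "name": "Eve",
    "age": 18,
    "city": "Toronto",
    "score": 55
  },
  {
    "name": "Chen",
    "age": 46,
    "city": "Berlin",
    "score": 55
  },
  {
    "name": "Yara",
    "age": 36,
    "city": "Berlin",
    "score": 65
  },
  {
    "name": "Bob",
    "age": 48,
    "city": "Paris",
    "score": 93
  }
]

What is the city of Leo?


Looking up record where name = Leo
Record index: 1
Field 'city' = London

ANSWER: London


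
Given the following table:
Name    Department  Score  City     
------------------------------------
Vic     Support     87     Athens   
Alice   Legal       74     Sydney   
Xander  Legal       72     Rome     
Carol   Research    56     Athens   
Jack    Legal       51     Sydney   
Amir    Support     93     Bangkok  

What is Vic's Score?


Row 1: Vic
Score = 87

ANSWER: 87


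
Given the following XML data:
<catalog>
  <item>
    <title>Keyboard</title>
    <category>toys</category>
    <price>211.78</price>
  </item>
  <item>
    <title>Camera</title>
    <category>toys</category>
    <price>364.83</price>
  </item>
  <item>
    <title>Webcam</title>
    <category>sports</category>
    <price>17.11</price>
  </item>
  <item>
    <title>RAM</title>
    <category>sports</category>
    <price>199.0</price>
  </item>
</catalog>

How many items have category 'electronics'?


Scanning <item> elements for <category>electronics</category>:
Count: 0

ANSWER: 0


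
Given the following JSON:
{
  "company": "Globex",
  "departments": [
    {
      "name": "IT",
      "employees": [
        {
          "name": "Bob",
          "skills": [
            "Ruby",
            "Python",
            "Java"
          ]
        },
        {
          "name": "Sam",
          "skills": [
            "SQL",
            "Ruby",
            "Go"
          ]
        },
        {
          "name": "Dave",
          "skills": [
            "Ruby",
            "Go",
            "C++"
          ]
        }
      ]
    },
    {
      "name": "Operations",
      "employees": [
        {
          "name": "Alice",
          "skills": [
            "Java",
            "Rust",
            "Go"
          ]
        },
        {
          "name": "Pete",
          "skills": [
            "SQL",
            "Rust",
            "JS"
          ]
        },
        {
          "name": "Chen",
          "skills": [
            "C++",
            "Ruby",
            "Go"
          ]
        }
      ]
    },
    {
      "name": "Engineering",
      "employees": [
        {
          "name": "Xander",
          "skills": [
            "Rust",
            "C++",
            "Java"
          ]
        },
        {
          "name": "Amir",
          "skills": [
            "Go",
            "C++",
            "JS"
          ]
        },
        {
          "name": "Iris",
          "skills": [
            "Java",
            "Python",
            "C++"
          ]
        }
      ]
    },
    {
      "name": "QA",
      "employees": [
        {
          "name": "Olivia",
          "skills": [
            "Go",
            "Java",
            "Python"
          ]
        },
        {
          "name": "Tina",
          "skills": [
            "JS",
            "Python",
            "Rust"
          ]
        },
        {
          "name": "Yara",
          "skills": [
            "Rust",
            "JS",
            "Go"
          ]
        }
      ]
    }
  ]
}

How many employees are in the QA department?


Path: departments[3].employees
Count: 3

ANSWER: 3


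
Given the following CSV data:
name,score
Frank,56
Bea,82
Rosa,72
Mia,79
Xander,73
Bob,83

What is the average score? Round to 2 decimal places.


Scores: 56, 82, 72, 79, 73, 83
Sum = 445
Count = 6
Average = 445 / 6 = 74.17

ANSWER: 74.17


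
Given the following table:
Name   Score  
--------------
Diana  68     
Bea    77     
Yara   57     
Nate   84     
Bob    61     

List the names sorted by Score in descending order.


Sorting by Score (descending):
  Nate: 84
  Bea: 77
  Diana: 68
  Bob: 61
  Yara: 57


ANSWER: Nate, Bea, Diana, Bob, Yara


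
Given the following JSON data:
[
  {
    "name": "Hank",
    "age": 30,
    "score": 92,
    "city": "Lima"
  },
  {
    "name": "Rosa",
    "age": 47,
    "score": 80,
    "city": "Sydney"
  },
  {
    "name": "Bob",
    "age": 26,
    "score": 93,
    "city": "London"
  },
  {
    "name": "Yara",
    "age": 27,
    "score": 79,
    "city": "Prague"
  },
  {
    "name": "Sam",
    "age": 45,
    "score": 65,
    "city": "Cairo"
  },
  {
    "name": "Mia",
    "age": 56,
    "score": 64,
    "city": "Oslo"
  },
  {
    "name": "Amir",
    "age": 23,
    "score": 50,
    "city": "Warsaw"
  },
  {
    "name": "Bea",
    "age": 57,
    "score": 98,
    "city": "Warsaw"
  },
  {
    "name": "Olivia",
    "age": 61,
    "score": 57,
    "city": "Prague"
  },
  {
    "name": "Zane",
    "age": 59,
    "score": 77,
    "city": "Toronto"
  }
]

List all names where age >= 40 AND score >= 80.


Checking both conditions:
  Hank (age=30, score=92) -> no
  Rosa (age=47, score=80) -> YES
  Bob (age=26, score=93) -> no
  Yara (age=27, score=79) -> no
  Sam (age=45, score=65) -> no
  Mia (age=56, score=64) -> no
  Amir (age=23, score=50) -> no
  Bea (age=57, score=98) -> YES
  Olivia (age=61, score=57) -> no
  Zane (age=59, score=77) -> no


ANSWER: Rosa, Bea


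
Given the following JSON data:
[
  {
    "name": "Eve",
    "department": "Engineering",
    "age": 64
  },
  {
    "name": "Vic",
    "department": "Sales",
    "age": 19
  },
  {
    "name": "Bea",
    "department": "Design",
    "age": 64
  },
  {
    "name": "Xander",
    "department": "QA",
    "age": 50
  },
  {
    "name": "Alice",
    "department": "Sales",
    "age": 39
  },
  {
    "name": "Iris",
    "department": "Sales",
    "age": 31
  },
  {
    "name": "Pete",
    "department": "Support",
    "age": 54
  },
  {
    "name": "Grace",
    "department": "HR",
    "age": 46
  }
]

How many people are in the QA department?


Scanning records for department = QA
  Record 3: Xander
Count: 1

ANSWER: 1


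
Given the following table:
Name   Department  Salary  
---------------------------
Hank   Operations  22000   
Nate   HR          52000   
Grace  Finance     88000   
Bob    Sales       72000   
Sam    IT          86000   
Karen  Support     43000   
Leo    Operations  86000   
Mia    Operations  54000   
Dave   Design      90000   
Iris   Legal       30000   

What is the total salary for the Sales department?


Sales department members:
  Bob: 72000
Total = 72000 = 72000

ANSWER: 72000


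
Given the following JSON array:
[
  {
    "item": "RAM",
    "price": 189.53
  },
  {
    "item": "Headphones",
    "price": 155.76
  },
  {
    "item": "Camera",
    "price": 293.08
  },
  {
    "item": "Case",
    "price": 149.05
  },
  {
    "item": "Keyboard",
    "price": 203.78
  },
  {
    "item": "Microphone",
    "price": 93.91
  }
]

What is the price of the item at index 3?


Array index 3 -> Case
price = 149.05

ANSWER: 149.05


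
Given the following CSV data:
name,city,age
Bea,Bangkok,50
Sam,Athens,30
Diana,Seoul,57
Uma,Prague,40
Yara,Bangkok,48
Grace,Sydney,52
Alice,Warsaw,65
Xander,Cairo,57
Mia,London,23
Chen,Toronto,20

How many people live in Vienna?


Scanning city column for 'Vienna':
Total matches: 0

ANSWER: 0


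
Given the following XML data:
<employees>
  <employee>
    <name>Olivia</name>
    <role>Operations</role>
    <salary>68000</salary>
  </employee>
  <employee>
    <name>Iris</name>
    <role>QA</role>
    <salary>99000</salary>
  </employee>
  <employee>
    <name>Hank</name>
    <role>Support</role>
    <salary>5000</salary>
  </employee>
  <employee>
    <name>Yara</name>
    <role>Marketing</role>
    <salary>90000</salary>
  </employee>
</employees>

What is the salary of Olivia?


Searching for <employee> with <name>Olivia</name>
Found at position 1
<salary>68000</salary>

ANSWER: 68000


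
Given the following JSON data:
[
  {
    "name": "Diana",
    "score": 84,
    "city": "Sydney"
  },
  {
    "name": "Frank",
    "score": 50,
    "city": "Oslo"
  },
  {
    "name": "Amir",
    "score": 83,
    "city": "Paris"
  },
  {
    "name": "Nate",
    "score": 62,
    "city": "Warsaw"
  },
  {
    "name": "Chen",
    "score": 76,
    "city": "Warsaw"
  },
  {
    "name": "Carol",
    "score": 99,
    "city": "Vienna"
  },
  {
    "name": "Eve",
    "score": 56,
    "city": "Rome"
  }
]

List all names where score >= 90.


Filtering records where score >= 90:
  Diana (score=84) -> no
  Frank (score=50) -> no
  Amir (score=83) -> no
  Nate (score=62) -> no
  Chen (score=76) -> no
  Carol (score=99) -> YES
  Eve (score=56) -> no


ANSWER: Carol


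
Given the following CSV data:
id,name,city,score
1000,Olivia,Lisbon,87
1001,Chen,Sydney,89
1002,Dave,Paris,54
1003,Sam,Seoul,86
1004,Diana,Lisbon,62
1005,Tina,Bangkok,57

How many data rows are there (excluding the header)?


Counting rows (excluding header):
Header: id,name,city,score
Data rows: 6

ANSWER: 6


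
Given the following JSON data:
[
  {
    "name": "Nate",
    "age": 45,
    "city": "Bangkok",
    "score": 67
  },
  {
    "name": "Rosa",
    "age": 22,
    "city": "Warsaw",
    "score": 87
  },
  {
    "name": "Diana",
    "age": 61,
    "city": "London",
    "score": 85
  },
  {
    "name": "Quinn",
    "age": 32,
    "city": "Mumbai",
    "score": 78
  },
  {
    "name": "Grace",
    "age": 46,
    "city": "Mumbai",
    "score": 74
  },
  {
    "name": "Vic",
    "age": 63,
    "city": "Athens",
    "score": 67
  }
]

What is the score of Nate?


Looking up record where name = Nate
Record index: 0
Field 'score' = 67

ANSWER: 67


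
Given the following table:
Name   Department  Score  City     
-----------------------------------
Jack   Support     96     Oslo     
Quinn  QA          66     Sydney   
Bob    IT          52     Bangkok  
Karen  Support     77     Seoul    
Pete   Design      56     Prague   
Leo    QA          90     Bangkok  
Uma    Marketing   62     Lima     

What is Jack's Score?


Row 1: Jack
Score = 96

ANSWER: 96


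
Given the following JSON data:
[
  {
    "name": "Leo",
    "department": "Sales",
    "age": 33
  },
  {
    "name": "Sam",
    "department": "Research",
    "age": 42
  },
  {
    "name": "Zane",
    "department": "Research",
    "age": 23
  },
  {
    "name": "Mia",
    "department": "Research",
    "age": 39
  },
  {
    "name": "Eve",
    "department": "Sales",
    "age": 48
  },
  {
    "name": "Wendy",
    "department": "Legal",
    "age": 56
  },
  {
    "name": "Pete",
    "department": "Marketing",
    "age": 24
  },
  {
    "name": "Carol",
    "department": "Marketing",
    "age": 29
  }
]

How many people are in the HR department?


Scanning records for department = HR
  No matches found
Count: 0

ANSWER: 0


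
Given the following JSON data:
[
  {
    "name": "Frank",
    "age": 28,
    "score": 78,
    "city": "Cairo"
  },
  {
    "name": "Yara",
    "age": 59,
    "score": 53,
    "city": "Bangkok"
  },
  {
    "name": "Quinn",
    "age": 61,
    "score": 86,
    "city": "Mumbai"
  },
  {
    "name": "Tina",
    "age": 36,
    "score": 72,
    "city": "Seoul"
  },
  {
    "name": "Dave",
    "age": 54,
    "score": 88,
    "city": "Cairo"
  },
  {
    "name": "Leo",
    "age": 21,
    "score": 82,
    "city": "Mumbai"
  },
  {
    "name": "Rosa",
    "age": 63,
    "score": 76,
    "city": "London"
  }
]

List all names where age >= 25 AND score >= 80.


Checking both conditions:
  Frank (age=28, score=78) -> no
  Yara (age=59, score=53) -> no
  Quinn (age=61, score=86) -> YES
  Tina (age=36, score=72) -> no
  Dave (age=54, score=88) -> YES
  Leo (age=21, score=82) -> no
  Rosa (age=63, score=76) -> no


ANSWER: Quinn, Dave


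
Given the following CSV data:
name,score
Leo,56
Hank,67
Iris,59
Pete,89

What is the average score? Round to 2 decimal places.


Scores: 56, 67, 59, 89
Sum = 271
Count = 4
Average = 271 / 4 = 67.75

ANSWER: 67.75


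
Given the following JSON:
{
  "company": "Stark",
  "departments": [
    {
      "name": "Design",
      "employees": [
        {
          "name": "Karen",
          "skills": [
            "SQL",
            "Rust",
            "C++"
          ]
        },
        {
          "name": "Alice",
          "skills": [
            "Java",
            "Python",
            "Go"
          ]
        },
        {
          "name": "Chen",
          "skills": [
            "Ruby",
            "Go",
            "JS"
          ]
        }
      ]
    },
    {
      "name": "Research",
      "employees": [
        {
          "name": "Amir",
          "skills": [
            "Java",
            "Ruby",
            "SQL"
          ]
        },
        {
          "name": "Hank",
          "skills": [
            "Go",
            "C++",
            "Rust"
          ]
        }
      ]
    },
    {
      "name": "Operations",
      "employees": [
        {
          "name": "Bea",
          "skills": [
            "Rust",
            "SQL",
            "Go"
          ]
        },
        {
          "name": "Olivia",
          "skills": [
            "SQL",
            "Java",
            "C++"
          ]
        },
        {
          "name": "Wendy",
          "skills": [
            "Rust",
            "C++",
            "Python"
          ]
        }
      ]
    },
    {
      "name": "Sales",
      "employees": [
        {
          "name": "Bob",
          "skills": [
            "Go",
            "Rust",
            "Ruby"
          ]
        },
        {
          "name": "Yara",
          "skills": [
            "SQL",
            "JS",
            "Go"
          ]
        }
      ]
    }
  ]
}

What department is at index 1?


Path: departments[1].name
Value: Research

ANSWER: Research


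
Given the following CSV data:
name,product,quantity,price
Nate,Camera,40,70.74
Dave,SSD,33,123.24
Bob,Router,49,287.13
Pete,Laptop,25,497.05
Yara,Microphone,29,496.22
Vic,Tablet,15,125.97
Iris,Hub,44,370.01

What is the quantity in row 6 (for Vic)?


Row 6: Vic
Column 'quantity' = 15

ANSWER: 15


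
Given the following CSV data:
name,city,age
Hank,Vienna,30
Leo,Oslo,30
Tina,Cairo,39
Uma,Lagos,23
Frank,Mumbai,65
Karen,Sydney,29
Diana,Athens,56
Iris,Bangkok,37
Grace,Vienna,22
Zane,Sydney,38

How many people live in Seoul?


Scanning city column for 'Seoul':
Total matches: 0

ANSWER: 0


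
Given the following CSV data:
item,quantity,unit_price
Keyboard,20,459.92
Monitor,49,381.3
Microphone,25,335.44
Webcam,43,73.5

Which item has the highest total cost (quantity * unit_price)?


Computing row totals:
  Keyboard: 9198.4
  Monitor: 18683.7
  Microphone: 8386.0
  Webcam: 3160.5
Maximum: Monitor (18683.7)

ANSWER: Monitor


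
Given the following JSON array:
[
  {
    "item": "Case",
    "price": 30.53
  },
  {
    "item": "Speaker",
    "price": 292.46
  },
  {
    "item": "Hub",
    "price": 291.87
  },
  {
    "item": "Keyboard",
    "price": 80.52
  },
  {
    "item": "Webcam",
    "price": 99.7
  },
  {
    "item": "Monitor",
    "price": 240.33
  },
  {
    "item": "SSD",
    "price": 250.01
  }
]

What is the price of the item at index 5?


Array index 5 -> Monitor
price = 240.33

ANSWER: 240.33


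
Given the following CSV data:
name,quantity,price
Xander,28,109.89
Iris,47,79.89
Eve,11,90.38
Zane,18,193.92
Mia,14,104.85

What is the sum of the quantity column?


Values in 'quantity' column:
  Row 1: 28
  Row 2: 47
  Row 3: 11
  Row 4: 18
  Row 5: 14
Sum = 28 + 47 + 11 + 18 + 14 = 118

ANSWER: 118


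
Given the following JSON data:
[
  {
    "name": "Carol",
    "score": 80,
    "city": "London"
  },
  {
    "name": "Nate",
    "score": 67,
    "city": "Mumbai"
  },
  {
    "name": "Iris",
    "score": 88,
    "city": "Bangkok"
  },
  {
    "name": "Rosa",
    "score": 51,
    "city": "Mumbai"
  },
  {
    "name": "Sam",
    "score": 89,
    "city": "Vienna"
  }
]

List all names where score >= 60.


Filtering records where score >= 60:
  Carol (score=80) -> YES
  Nate (score=67) -> YES
  Iris (score=88) -> YES
  Rosa (score=51) -> no
  Sam (score=89) -> YES


ANSWER: Carol, Nate, Iris, Sam


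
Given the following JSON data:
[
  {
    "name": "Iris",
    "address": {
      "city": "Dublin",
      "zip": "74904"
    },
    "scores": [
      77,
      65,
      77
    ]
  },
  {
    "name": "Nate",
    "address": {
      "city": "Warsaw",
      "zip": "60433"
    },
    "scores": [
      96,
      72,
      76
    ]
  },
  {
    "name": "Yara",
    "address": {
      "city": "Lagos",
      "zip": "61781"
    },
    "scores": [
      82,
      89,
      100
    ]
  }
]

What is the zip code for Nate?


Path: records[1].address.zip
Value: 60433

ANSWER: 60433


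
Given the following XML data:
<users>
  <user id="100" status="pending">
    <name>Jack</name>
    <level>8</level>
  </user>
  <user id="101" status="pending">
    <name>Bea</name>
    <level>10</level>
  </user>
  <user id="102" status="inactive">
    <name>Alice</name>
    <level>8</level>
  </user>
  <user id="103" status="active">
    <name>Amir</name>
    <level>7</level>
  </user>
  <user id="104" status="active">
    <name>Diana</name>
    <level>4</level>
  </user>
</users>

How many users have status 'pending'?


Counting users with status='pending':
  Jack (id=100) -> MATCH
  Bea (id=101) -> MATCH
Count: 2

ANSWER: 2


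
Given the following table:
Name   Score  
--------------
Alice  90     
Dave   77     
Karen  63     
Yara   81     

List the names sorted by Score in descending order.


Sorting by Score (descending):
  Alice: 90
  Yara: 81
  Dave: 77
  Karen: 63


ANSWER: Alice, Yara, Dave, Karen


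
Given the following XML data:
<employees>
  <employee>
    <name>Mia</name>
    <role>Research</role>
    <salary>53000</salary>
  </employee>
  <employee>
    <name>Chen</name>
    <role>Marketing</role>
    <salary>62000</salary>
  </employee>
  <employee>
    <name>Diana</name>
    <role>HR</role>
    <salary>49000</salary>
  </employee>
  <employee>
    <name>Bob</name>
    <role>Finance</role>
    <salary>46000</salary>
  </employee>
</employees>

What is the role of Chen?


Searching for <employee> with <name>Chen</name>
Found at position 2
<role>Marketing</role>

ANSWER: Marketing
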